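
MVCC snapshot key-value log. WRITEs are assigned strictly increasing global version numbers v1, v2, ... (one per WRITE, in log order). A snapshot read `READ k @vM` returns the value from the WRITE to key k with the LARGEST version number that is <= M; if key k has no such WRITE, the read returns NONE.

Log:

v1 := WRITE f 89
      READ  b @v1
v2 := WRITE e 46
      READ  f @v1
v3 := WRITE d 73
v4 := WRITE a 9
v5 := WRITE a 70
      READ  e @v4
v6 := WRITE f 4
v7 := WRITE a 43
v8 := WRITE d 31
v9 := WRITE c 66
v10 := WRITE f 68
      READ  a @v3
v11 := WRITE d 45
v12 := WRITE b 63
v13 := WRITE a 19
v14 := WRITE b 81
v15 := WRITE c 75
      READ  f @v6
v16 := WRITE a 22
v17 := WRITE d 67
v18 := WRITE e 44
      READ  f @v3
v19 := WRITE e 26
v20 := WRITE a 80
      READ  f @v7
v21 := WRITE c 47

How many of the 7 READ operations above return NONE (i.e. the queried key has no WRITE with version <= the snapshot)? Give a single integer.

v1: WRITE f=89  (f history now [(1, 89)])
READ b @v1: history=[] -> no version <= 1 -> NONE
v2: WRITE e=46  (e history now [(2, 46)])
READ f @v1: history=[(1, 89)] -> pick v1 -> 89
v3: WRITE d=73  (d history now [(3, 73)])
v4: WRITE a=9  (a history now [(4, 9)])
v5: WRITE a=70  (a history now [(4, 9), (5, 70)])
READ e @v4: history=[(2, 46)] -> pick v2 -> 46
v6: WRITE f=4  (f history now [(1, 89), (6, 4)])
v7: WRITE a=43  (a history now [(4, 9), (5, 70), (7, 43)])
v8: WRITE d=31  (d history now [(3, 73), (8, 31)])
v9: WRITE c=66  (c history now [(9, 66)])
v10: WRITE f=68  (f history now [(1, 89), (6, 4), (10, 68)])
READ a @v3: history=[(4, 9), (5, 70), (7, 43)] -> no version <= 3 -> NONE
v11: WRITE d=45  (d history now [(3, 73), (8, 31), (11, 45)])
v12: WRITE b=63  (b history now [(12, 63)])
v13: WRITE a=19  (a history now [(4, 9), (5, 70), (7, 43), (13, 19)])
v14: WRITE b=81  (b history now [(12, 63), (14, 81)])
v15: WRITE c=75  (c history now [(9, 66), (15, 75)])
READ f @v6: history=[(1, 89), (6, 4), (10, 68)] -> pick v6 -> 4
v16: WRITE a=22  (a history now [(4, 9), (5, 70), (7, 43), (13, 19), (16, 22)])
v17: WRITE d=67  (d history now [(3, 73), (8, 31), (11, 45), (17, 67)])
v18: WRITE e=44  (e history now [(2, 46), (18, 44)])
READ f @v3: history=[(1, 89), (6, 4), (10, 68)] -> pick v1 -> 89
v19: WRITE e=26  (e history now [(2, 46), (18, 44), (19, 26)])
v20: WRITE a=80  (a history now [(4, 9), (5, 70), (7, 43), (13, 19), (16, 22), (20, 80)])
READ f @v7: history=[(1, 89), (6, 4), (10, 68)] -> pick v6 -> 4
v21: WRITE c=47  (c history now [(9, 66), (15, 75), (21, 47)])
Read results in order: ['NONE', '89', '46', 'NONE', '4', '89', '4']
NONE count = 2

Answer: 2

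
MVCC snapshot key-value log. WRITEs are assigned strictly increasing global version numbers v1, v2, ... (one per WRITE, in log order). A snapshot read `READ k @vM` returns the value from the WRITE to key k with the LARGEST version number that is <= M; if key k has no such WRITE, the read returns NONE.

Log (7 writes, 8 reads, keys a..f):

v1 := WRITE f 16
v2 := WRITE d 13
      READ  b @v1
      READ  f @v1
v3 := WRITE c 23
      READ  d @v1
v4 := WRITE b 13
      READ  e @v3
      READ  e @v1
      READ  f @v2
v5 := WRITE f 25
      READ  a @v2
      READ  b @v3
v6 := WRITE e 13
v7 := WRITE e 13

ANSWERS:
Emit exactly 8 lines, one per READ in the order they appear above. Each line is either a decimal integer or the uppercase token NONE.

Answer: NONE
16
NONE
NONE
NONE
16
NONE
NONE

Derivation:
v1: WRITE f=16  (f history now [(1, 16)])
v2: WRITE d=13  (d history now [(2, 13)])
READ b @v1: history=[] -> no version <= 1 -> NONE
READ f @v1: history=[(1, 16)] -> pick v1 -> 16
v3: WRITE c=23  (c history now [(3, 23)])
READ d @v1: history=[(2, 13)] -> no version <= 1 -> NONE
v4: WRITE b=13  (b history now [(4, 13)])
READ e @v3: history=[] -> no version <= 3 -> NONE
READ e @v1: history=[] -> no version <= 1 -> NONE
READ f @v2: history=[(1, 16)] -> pick v1 -> 16
v5: WRITE f=25  (f history now [(1, 16), (5, 25)])
READ a @v2: history=[] -> no version <= 2 -> NONE
READ b @v3: history=[(4, 13)] -> no version <= 3 -> NONE
v6: WRITE e=13  (e history now [(6, 13)])
v7: WRITE e=13  (e history now [(6, 13), (7, 13)])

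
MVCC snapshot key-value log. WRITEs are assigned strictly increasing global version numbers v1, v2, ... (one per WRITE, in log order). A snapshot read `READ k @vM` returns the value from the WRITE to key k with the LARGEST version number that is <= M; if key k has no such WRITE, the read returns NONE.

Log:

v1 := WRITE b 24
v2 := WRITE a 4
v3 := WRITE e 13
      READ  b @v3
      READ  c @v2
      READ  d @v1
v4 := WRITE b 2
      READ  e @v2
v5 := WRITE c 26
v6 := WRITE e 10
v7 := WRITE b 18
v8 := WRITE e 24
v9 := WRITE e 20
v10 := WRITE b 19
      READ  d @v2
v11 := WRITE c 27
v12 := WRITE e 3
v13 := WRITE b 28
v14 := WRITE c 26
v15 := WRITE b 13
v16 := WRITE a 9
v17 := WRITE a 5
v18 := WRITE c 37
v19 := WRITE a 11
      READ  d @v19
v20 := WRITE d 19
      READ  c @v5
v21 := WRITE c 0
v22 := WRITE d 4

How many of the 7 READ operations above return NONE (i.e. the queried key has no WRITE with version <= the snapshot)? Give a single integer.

v1: WRITE b=24  (b history now [(1, 24)])
v2: WRITE a=4  (a history now [(2, 4)])
v3: WRITE e=13  (e history now [(3, 13)])
READ b @v3: history=[(1, 24)] -> pick v1 -> 24
READ c @v2: history=[] -> no version <= 2 -> NONE
READ d @v1: history=[] -> no version <= 1 -> NONE
v4: WRITE b=2  (b history now [(1, 24), (4, 2)])
READ e @v2: history=[(3, 13)] -> no version <= 2 -> NONE
v5: WRITE c=26  (c history now [(5, 26)])
v6: WRITE e=10  (e history now [(3, 13), (6, 10)])
v7: WRITE b=18  (b history now [(1, 24), (4, 2), (7, 18)])
v8: WRITE e=24  (e history now [(3, 13), (6, 10), (8, 24)])
v9: WRITE e=20  (e history now [(3, 13), (6, 10), (8, 24), (9, 20)])
v10: WRITE b=19  (b history now [(1, 24), (4, 2), (7, 18), (10, 19)])
READ d @v2: history=[] -> no version <= 2 -> NONE
v11: WRITE c=27  (c history now [(5, 26), (11, 27)])
v12: WRITE e=3  (e history now [(3, 13), (6, 10), (8, 24), (9, 20), (12, 3)])
v13: WRITE b=28  (b history now [(1, 24), (4, 2), (7, 18), (10, 19), (13, 28)])
v14: WRITE c=26  (c history now [(5, 26), (11, 27), (14, 26)])
v15: WRITE b=13  (b history now [(1, 24), (4, 2), (7, 18), (10, 19), (13, 28), (15, 13)])
v16: WRITE a=9  (a history now [(2, 4), (16, 9)])
v17: WRITE a=5  (a history now [(2, 4), (16, 9), (17, 5)])
v18: WRITE c=37  (c history now [(5, 26), (11, 27), (14, 26), (18, 37)])
v19: WRITE a=11  (a history now [(2, 4), (16, 9), (17, 5), (19, 11)])
READ d @v19: history=[] -> no version <= 19 -> NONE
v20: WRITE d=19  (d history now [(20, 19)])
READ c @v5: history=[(5, 26), (11, 27), (14, 26), (18, 37)] -> pick v5 -> 26
v21: WRITE c=0  (c history now [(5, 26), (11, 27), (14, 26), (18, 37), (21, 0)])
v22: WRITE d=4  (d history now [(20, 19), (22, 4)])
Read results in order: ['24', 'NONE', 'NONE', 'NONE', 'NONE', 'NONE', '26']
NONE count = 5

Answer: 5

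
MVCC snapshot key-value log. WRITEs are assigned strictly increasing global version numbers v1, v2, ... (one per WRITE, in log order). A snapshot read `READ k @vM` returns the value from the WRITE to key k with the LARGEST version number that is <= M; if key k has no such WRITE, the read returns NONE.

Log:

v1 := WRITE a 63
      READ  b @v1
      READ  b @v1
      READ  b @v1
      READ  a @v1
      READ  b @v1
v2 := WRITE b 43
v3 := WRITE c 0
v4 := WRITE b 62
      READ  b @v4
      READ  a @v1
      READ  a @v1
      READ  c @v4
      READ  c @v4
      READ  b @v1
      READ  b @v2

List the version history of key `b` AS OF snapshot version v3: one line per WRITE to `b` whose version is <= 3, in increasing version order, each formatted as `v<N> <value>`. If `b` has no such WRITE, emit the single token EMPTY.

Scan writes for key=b with version <= 3:
  v1 WRITE a 63 -> skip
  v2 WRITE b 43 -> keep
  v3 WRITE c 0 -> skip
  v4 WRITE b 62 -> drop (> snap)
Collected: [(2, 43)]

Answer: v2 43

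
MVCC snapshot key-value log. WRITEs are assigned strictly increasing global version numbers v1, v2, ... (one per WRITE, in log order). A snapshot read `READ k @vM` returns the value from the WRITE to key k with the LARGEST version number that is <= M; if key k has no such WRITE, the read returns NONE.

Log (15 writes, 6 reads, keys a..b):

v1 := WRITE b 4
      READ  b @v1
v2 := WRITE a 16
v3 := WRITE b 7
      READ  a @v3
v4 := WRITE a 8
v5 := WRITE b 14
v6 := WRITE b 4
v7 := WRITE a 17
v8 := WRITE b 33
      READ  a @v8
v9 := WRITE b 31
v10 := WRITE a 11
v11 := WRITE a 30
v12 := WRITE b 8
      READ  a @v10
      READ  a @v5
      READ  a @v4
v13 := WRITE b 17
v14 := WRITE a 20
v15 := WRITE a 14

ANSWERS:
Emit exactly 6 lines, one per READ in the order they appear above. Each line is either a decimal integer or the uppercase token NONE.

Answer: 4
16
17
11
8
8

Derivation:
v1: WRITE b=4  (b history now [(1, 4)])
READ b @v1: history=[(1, 4)] -> pick v1 -> 4
v2: WRITE a=16  (a history now [(2, 16)])
v3: WRITE b=7  (b history now [(1, 4), (3, 7)])
READ a @v3: history=[(2, 16)] -> pick v2 -> 16
v4: WRITE a=8  (a history now [(2, 16), (4, 8)])
v5: WRITE b=14  (b history now [(1, 4), (3, 7), (5, 14)])
v6: WRITE b=4  (b history now [(1, 4), (3, 7), (5, 14), (6, 4)])
v7: WRITE a=17  (a history now [(2, 16), (4, 8), (7, 17)])
v8: WRITE b=33  (b history now [(1, 4), (3, 7), (5, 14), (6, 4), (8, 33)])
READ a @v8: history=[(2, 16), (4, 8), (7, 17)] -> pick v7 -> 17
v9: WRITE b=31  (b history now [(1, 4), (3, 7), (5, 14), (6, 4), (8, 33), (9, 31)])
v10: WRITE a=11  (a history now [(2, 16), (4, 8), (7, 17), (10, 11)])
v11: WRITE a=30  (a history now [(2, 16), (4, 8), (7, 17), (10, 11), (11, 30)])
v12: WRITE b=8  (b history now [(1, 4), (3, 7), (5, 14), (6, 4), (8, 33), (9, 31), (12, 8)])
READ a @v10: history=[(2, 16), (4, 8), (7, 17), (10, 11), (11, 30)] -> pick v10 -> 11
READ a @v5: history=[(2, 16), (4, 8), (7, 17), (10, 11), (11, 30)] -> pick v4 -> 8
READ a @v4: history=[(2, 16), (4, 8), (7, 17), (10, 11), (11, 30)] -> pick v4 -> 8
v13: WRITE b=17  (b history now [(1, 4), (3, 7), (5, 14), (6, 4), (8, 33), (9, 31), (12, 8), (13, 17)])
v14: WRITE a=20  (a history now [(2, 16), (4, 8), (7, 17), (10, 11), (11, 30), (14, 20)])
v15: WRITE a=14  (a history now [(2, 16), (4, 8), (7, 17), (10, 11), (11, 30), (14, 20), (15, 14)])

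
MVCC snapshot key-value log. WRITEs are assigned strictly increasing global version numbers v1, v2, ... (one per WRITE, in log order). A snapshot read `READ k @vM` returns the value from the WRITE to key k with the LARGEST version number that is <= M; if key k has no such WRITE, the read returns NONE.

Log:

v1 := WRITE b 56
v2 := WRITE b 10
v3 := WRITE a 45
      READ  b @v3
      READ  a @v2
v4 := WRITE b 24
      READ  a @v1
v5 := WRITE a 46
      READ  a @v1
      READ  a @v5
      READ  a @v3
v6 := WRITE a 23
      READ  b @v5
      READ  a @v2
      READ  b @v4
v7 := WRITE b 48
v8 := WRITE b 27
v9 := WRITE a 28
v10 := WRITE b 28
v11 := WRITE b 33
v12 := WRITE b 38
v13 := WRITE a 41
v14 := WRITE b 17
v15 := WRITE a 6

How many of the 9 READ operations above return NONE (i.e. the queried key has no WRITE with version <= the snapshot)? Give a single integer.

Answer: 4

Derivation:
v1: WRITE b=56  (b history now [(1, 56)])
v2: WRITE b=10  (b history now [(1, 56), (2, 10)])
v3: WRITE a=45  (a history now [(3, 45)])
READ b @v3: history=[(1, 56), (2, 10)] -> pick v2 -> 10
READ a @v2: history=[(3, 45)] -> no version <= 2 -> NONE
v4: WRITE b=24  (b history now [(1, 56), (2, 10), (4, 24)])
READ a @v1: history=[(3, 45)] -> no version <= 1 -> NONE
v5: WRITE a=46  (a history now [(3, 45), (5, 46)])
READ a @v1: history=[(3, 45), (5, 46)] -> no version <= 1 -> NONE
READ a @v5: history=[(3, 45), (5, 46)] -> pick v5 -> 46
READ a @v3: history=[(3, 45), (5, 46)] -> pick v3 -> 45
v6: WRITE a=23  (a history now [(3, 45), (5, 46), (6, 23)])
READ b @v5: history=[(1, 56), (2, 10), (4, 24)] -> pick v4 -> 24
READ a @v2: history=[(3, 45), (5, 46), (6, 23)] -> no version <= 2 -> NONE
READ b @v4: history=[(1, 56), (2, 10), (4, 24)] -> pick v4 -> 24
v7: WRITE b=48  (b history now [(1, 56), (2, 10), (4, 24), (7, 48)])
v8: WRITE b=27  (b history now [(1, 56), (2, 10), (4, 24), (7, 48), (8, 27)])
v9: WRITE a=28  (a history now [(3, 45), (5, 46), (6, 23), (9, 28)])
v10: WRITE b=28  (b history now [(1, 56), (2, 10), (4, 24), (7, 48), (8, 27), (10, 28)])
v11: WRITE b=33  (b history now [(1, 56), (2, 10), (4, 24), (7, 48), (8, 27), (10, 28), (11, 33)])
v12: WRITE b=38  (b history now [(1, 56), (2, 10), (4, 24), (7, 48), (8, 27), (10, 28), (11, 33), (12, 38)])
v13: WRITE a=41  (a history now [(3, 45), (5, 46), (6, 23), (9, 28), (13, 41)])
v14: WRITE b=17  (b history now [(1, 56), (2, 10), (4, 24), (7, 48), (8, 27), (10, 28), (11, 33), (12, 38), (14, 17)])
v15: WRITE a=6  (a history now [(3, 45), (5, 46), (6, 23), (9, 28), (13, 41), (15, 6)])
Read results in order: ['10', 'NONE', 'NONE', 'NONE', '46', '45', '24', 'NONE', '24']
NONE count = 4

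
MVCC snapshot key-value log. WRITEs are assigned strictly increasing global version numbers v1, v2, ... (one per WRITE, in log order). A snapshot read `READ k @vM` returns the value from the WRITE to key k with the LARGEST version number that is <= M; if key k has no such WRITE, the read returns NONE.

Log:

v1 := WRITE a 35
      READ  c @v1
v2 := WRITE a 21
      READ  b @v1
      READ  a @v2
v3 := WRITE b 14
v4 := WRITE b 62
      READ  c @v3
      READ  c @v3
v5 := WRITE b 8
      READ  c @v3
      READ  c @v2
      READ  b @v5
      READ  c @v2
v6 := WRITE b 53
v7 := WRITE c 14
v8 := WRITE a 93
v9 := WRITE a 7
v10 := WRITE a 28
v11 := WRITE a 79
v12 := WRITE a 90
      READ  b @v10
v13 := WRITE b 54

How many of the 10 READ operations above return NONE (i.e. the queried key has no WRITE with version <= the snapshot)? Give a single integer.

v1: WRITE a=35  (a history now [(1, 35)])
READ c @v1: history=[] -> no version <= 1 -> NONE
v2: WRITE a=21  (a history now [(1, 35), (2, 21)])
READ b @v1: history=[] -> no version <= 1 -> NONE
READ a @v2: history=[(1, 35), (2, 21)] -> pick v2 -> 21
v3: WRITE b=14  (b history now [(3, 14)])
v4: WRITE b=62  (b history now [(3, 14), (4, 62)])
READ c @v3: history=[] -> no version <= 3 -> NONE
READ c @v3: history=[] -> no version <= 3 -> NONE
v5: WRITE b=8  (b history now [(3, 14), (4, 62), (5, 8)])
READ c @v3: history=[] -> no version <= 3 -> NONE
READ c @v2: history=[] -> no version <= 2 -> NONE
READ b @v5: history=[(3, 14), (4, 62), (5, 8)] -> pick v5 -> 8
READ c @v2: history=[] -> no version <= 2 -> NONE
v6: WRITE b=53  (b history now [(3, 14), (4, 62), (5, 8), (6, 53)])
v7: WRITE c=14  (c history now [(7, 14)])
v8: WRITE a=93  (a history now [(1, 35), (2, 21), (8, 93)])
v9: WRITE a=7  (a history now [(1, 35), (2, 21), (8, 93), (9, 7)])
v10: WRITE a=28  (a history now [(1, 35), (2, 21), (8, 93), (9, 7), (10, 28)])
v11: WRITE a=79  (a history now [(1, 35), (2, 21), (8, 93), (9, 7), (10, 28), (11, 79)])
v12: WRITE a=90  (a history now [(1, 35), (2, 21), (8, 93), (9, 7), (10, 28), (11, 79), (12, 90)])
READ b @v10: history=[(3, 14), (4, 62), (5, 8), (6, 53)] -> pick v6 -> 53
v13: WRITE b=54  (b history now [(3, 14), (4, 62), (5, 8), (6, 53), (13, 54)])
Read results in order: ['NONE', 'NONE', '21', 'NONE', 'NONE', 'NONE', 'NONE', '8', 'NONE', '53']
NONE count = 7

Answer: 7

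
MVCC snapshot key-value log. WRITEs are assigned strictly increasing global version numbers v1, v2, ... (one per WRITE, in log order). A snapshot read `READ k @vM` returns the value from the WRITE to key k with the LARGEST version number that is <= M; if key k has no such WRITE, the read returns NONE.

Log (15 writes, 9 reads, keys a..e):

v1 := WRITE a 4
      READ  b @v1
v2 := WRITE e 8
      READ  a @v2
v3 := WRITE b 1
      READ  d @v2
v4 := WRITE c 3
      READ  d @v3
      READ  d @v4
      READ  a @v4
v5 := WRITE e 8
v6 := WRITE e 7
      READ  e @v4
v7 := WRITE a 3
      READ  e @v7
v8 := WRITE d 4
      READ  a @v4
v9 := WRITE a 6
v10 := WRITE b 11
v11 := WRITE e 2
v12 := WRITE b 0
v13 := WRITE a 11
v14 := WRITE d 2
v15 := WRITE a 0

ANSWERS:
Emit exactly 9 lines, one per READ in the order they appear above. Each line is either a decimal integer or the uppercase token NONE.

v1: WRITE a=4  (a history now [(1, 4)])
READ b @v1: history=[] -> no version <= 1 -> NONE
v2: WRITE e=8  (e history now [(2, 8)])
READ a @v2: history=[(1, 4)] -> pick v1 -> 4
v3: WRITE b=1  (b history now [(3, 1)])
READ d @v2: history=[] -> no version <= 2 -> NONE
v4: WRITE c=3  (c history now [(4, 3)])
READ d @v3: history=[] -> no version <= 3 -> NONE
READ d @v4: history=[] -> no version <= 4 -> NONE
READ a @v4: history=[(1, 4)] -> pick v1 -> 4
v5: WRITE e=8  (e history now [(2, 8), (5, 8)])
v6: WRITE e=7  (e history now [(2, 8), (5, 8), (6, 7)])
READ e @v4: history=[(2, 8), (5, 8), (6, 7)] -> pick v2 -> 8
v7: WRITE a=3  (a history now [(1, 4), (7, 3)])
READ e @v7: history=[(2, 8), (5, 8), (6, 7)] -> pick v6 -> 7
v8: WRITE d=4  (d history now [(8, 4)])
READ a @v4: history=[(1, 4), (7, 3)] -> pick v1 -> 4
v9: WRITE a=6  (a history now [(1, 4), (7, 3), (9, 6)])
v10: WRITE b=11  (b history now [(3, 1), (10, 11)])
v11: WRITE e=2  (e history now [(2, 8), (5, 8), (6, 7), (11, 2)])
v12: WRITE b=0  (b history now [(3, 1), (10, 11), (12, 0)])
v13: WRITE a=11  (a history now [(1, 4), (7, 3), (9, 6), (13, 11)])
v14: WRITE d=2  (d history now [(8, 4), (14, 2)])
v15: WRITE a=0  (a history now [(1, 4), (7, 3), (9, 6), (13, 11), (15, 0)])

Answer: NONE
4
NONE
NONE
NONE
4
8
7
4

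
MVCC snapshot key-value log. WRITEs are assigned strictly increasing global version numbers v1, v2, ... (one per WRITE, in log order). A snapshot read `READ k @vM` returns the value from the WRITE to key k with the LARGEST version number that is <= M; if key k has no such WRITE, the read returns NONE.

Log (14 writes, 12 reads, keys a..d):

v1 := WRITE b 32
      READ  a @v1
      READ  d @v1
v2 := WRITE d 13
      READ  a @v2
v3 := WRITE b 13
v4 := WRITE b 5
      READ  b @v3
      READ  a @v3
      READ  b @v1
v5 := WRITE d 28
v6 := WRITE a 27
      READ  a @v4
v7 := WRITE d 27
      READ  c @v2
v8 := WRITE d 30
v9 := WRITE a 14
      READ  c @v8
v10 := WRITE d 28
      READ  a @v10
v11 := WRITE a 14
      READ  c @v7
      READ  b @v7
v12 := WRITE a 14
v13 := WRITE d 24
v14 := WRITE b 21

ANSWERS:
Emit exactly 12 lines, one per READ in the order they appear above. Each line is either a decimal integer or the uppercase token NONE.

v1: WRITE b=32  (b history now [(1, 32)])
READ a @v1: history=[] -> no version <= 1 -> NONE
READ d @v1: history=[] -> no version <= 1 -> NONE
v2: WRITE d=13  (d history now [(2, 13)])
READ a @v2: history=[] -> no version <= 2 -> NONE
v3: WRITE b=13  (b history now [(1, 32), (3, 13)])
v4: WRITE b=5  (b history now [(1, 32), (3, 13), (4, 5)])
READ b @v3: history=[(1, 32), (3, 13), (4, 5)] -> pick v3 -> 13
READ a @v3: history=[] -> no version <= 3 -> NONE
READ b @v1: history=[(1, 32), (3, 13), (4, 5)] -> pick v1 -> 32
v5: WRITE d=28  (d history now [(2, 13), (5, 28)])
v6: WRITE a=27  (a history now [(6, 27)])
READ a @v4: history=[(6, 27)] -> no version <= 4 -> NONE
v7: WRITE d=27  (d history now [(2, 13), (5, 28), (7, 27)])
READ c @v2: history=[] -> no version <= 2 -> NONE
v8: WRITE d=30  (d history now [(2, 13), (5, 28), (7, 27), (8, 30)])
v9: WRITE a=14  (a history now [(6, 27), (9, 14)])
READ c @v8: history=[] -> no version <= 8 -> NONE
v10: WRITE d=28  (d history now [(2, 13), (5, 28), (7, 27), (8, 30), (10, 28)])
READ a @v10: history=[(6, 27), (9, 14)] -> pick v9 -> 14
v11: WRITE a=14  (a history now [(6, 27), (9, 14), (11, 14)])
READ c @v7: history=[] -> no version <= 7 -> NONE
READ b @v7: history=[(1, 32), (3, 13), (4, 5)] -> pick v4 -> 5
v12: WRITE a=14  (a history now [(6, 27), (9, 14), (11, 14), (12, 14)])
v13: WRITE d=24  (d history now [(2, 13), (5, 28), (7, 27), (8, 30), (10, 28), (13, 24)])
v14: WRITE b=21  (b history now [(1, 32), (3, 13), (4, 5), (14, 21)])

Answer: NONE
NONE
NONE
13
NONE
32
NONE
NONE
NONE
14
NONE
5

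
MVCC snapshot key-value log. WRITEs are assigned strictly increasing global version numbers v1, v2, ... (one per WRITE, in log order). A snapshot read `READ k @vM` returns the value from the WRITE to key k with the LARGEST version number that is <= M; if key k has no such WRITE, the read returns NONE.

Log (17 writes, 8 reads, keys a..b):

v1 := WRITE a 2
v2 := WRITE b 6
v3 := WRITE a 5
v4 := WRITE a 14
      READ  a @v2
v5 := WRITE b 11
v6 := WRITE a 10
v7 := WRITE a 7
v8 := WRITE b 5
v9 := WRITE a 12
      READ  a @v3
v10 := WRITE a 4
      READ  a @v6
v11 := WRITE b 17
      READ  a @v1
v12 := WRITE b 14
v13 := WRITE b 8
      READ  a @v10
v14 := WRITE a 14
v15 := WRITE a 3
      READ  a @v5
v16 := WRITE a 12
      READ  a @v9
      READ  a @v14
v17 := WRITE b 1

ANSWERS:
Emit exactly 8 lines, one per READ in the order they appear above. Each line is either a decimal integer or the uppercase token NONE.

Answer: 2
5
10
2
4
14
12
14

Derivation:
v1: WRITE a=2  (a history now [(1, 2)])
v2: WRITE b=6  (b history now [(2, 6)])
v3: WRITE a=5  (a history now [(1, 2), (3, 5)])
v4: WRITE a=14  (a history now [(1, 2), (3, 5), (4, 14)])
READ a @v2: history=[(1, 2), (3, 5), (4, 14)] -> pick v1 -> 2
v5: WRITE b=11  (b history now [(2, 6), (5, 11)])
v6: WRITE a=10  (a history now [(1, 2), (3, 5), (4, 14), (6, 10)])
v7: WRITE a=7  (a history now [(1, 2), (3, 5), (4, 14), (6, 10), (7, 7)])
v8: WRITE b=5  (b history now [(2, 6), (5, 11), (8, 5)])
v9: WRITE a=12  (a history now [(1, 2), (3, 5), (4, 14), (6, 10), (7, 7), (9, 12)])
READ a @v3: history=[(1, 2), (3, 5), (4, 14), (6, 10), (7, 7), (9, 12)] -> pick v3 -> 5
v10: WRITE a=4  (a history now [(1, 2), (3, 5), (4, 14), (6, 10), (7, 7), (9, 12), (10, 4)])
READ a @v6: history=[(1, 2), (3, 5), (4, 14), (6, 10), (7, 7), (9, 12), (10, 4)] -> pick v6 -> 10
v11: WRITE b=17  (b history now [(2, 6), (5, 11), (8, 5), (11, 17)])
READ a @v1: history=[(1, 2), (3, 5), (4, 14), (6, 10), (7, 7), (9, 12), (10, 4)] -> pick v1 -> 2
v12: WRITE b=14  (b history now [(2, 6), (5, 11), (8, 5), (11, 17), (12, 14)])
v13: WRITE b=8  (b history now [(2, 6), (5, 11), (8, 5), (11, 17), (12, 14), (13, 8)])
READ a @v10: history=[(1, 2), (3, 5), (4, 14), (6, 10), (7, 7), (9, 12), (10, 4)] -> pick v10 -> 4
v14: WRITE a=14  (a history now [(1, 2), (3, 5), (4, 14), (6, 10), (7, 7), (9, 12), (10, 4), (14, 14)])
v15: WRITE a=3  (a history now [(1, 2), (3, 5), (4, 14), (6, 10), (7, 7), (9, 12), (10, 4), (14, 14), (15, 3)])
READ a @v5: history=[(1, 2), (3, 5), (4, 14), (6, 10), (7, 7), (9, 12), (10, 4), (14, 14), (15, 3)] -> pick v4 -> 14
v16: WRITE a=12  (a history now [(1, 2), (3, 5), (4, 14), (6, 10), (7, 7), (9, 12), (10, 4), (14, 14), (15, 3), (16, 12)])
READ a @v9: history=[(1, 2), (3, 5), (4, 14), (6, 10), (7, 7), (9, 12), (10, 4), (14, 14), (15, 3), (16, 12)] -> pick v9 -> 12
READ a @v14: history=[(1, 2), (3, 5), (4, 14), (6, 10), (7, 7), (9, 12), (10, 4), (14, 14), (15, 3), (16, 12)] -> pick v14 -> 14
v17: WRITE b=1  (b history now [(2, 6), (5, 11), (8, 5), (11, 17), (12, 14), (13, 8), (17, 1)])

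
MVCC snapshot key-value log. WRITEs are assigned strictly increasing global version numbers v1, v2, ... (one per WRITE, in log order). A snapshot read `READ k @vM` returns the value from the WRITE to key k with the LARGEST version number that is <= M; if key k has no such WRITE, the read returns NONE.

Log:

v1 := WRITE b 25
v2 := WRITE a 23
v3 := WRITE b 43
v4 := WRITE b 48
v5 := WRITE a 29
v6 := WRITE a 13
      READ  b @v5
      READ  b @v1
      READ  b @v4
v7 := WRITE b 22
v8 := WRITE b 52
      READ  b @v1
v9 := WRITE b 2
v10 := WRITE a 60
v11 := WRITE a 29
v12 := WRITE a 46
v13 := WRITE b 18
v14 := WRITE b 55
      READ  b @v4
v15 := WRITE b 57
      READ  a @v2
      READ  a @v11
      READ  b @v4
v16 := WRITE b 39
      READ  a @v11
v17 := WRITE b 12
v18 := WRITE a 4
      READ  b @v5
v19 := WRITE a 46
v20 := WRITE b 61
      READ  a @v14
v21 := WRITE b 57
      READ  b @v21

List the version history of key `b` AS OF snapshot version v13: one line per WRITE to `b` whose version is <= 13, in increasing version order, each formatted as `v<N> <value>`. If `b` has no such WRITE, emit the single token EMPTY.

Scan writes for key=b with version <= 13:
  v1 WRITE b 25 -> keep
  v2 WRITE a 23 -> skip
  v3 WRITE b 43 -> keep
  v4 WRITE b 48 -> keep
  v5 WRITE a 29 -> skip
  v6 WRITE a 13 -> skip
  v7 WRITE b 22 -> keep
  v8 WRITE b 52 -> keep
  v9 WRITE b 2 -> keep
  v10 WRITE a 60 -> skip
  v11 WRITE a 29 -> skip
  v12 WRITE a 46 -> skip
  v13 WRITE b 18 -> keep
  v14 WRITE b 55 -> drop (> snap)
  v15 WRITE b 57 -> drop (> snap)
  v16 WRITE b 39 -> drop (> snap)
  v17 WRITE b 12 -> drop (> snap)
  v18 WRITE a 4 -> skip
  v19 WRITE a 46 -> skip
  v20 WRITE b 61 -> drop (> snap)
  v21 WRITE b 57 -> drop (> snap)
Collected: [(1, 25), (3, 43), (4, 48), (7, 22), (8, 52), (9, 2), (13, 18)]

Answer: v1 25
v3 43
v4 48
v7 22
v8 52
v9 2
v13 18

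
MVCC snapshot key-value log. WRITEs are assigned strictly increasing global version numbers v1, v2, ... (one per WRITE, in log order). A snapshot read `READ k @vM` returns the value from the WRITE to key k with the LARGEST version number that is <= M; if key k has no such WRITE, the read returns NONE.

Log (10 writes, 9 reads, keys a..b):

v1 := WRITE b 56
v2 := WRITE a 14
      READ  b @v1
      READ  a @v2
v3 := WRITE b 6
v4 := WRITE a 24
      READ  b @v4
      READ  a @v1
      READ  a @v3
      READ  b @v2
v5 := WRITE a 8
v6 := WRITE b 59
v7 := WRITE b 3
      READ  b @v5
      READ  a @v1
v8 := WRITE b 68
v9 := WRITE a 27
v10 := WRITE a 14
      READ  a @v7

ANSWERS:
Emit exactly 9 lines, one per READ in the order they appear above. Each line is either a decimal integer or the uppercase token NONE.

v1: WRITE b=56  (b history now [(1, 56)])
v2: WRITE a=14  (a history now [(2, 14)])
READ b @v1: history=[(1, 56)] -> pick v1 -> 56
READ a @v2: history=[(2, 14)] -> pick v2 -> 14
v3: WRITE b=6  (b history now [(1, 56), (3, 6)])
v4: WRITE a=24  (a history now [(2, 14), (4, 24)])
READ b @v4: history=[(1, 56), (3, 6)] -> pick v3 -> 6
READ a @v1: history=[(2, 14), (4, 24)] -> no version <= 1 -> NONE
READ a @v3: history=[(2, 14), (4, 24)] -> pick v2 -> 14
READ b @v2: history=[(1, 56), (3, 6)] -> pick v1 -> 56
v5: WRITE a=8  (a history now [(2, 14), (4, 24), (5, 8)])
v6: WRITE b=59  (b history now [(1, 56), (3, 6), (6, 59)])
v7: WRITE b=3  (b history now [(1, 56), (3, 6), (6, 59), (7, 3)])
READ b @v5: history=[(1, 56), (3, 6), (6, 59), (7, 3)] -> pick v3 -> 6
READ a @v1: history=[(2, 14), (4, 24), (5, 8)] -> no version <= 1 -> NONE
v8: WRITE b=68  (b history now [(1, 56), (3, 6), (6, 59), (7, 3), (8, 68)])
v9: WRITE a=27  (a history now [(2, 14), (4, 24), (5, 8), (9, 27)])
v10: WRITE a=14  (a history now [(2, 14), (4, 24), (5, 8), (9, 27), (10, 14)])
READ a @v7: history=[(2, 14), (4, 24), (5, 8), (9, 27), (10, 14)] -> pick v5 -> 8

Answer: 56
14
6
NONE
14
56
6
NONE
8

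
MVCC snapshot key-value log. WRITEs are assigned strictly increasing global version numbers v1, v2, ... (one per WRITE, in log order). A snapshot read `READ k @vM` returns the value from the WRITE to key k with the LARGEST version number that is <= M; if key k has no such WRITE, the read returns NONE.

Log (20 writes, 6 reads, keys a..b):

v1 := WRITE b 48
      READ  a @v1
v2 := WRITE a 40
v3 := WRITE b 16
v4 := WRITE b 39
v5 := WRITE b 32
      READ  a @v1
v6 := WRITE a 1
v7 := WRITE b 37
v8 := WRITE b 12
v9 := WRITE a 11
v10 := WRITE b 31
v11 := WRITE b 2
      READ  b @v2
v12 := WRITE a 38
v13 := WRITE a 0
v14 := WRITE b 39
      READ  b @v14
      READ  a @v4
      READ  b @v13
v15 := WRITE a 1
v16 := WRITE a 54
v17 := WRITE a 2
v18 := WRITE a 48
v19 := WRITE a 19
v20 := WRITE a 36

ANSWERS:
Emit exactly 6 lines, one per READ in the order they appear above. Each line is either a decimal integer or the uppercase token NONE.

v1: WRITE b=48  (b history now [(1, 48)])
READ a @v1: history=[] -> no version <= 1 -> NONE
v2: WRITE a=40  (a history now [(2, 40)])
v3: WRITE b=16  (b history now [(1, 48), (3, 16)])
v4: WRITE b=39  (b history now [(1, 48), (3, 16), (4, 39)])
v5: WRITE b=32  (b history now [(1, 48), (3, 16), (4, 39), (5, 32)])
READ a @v1: history=[(2, 40)] -> no version <= 1 -> NONE
v6: WRITE a=1  (a history now [(2, 40), (6, 1)])
v7: WRITE b=37  (b history now [(1, 48), (3, 16), (4, 39), (5, 32), (7, 37)])
v8: WRITE b=12  (b history now [(1, 48), (3, 16), (4, 39), (5, 32), (7, 37), (8, 12)])
v9: WRITE a=11  (a history now [(2, 40), (6, 1), (9, 11)])
v10: WRITE b=31  (b history now [(1, 48), (3, 16), (4, 39), (5, 32), (7, 37), (8, 12), (10, 31)])
v11: WRITE b=2  (b history now [(1, 48), (3, 16), (4, 39), (5, 32), (7, 37), (8, 12), (10, 31), (11, 2)])
READ b @v2: history=[(1, 48), (3, 16), (4, 39), (5, 32), (7, 37), (8, 12), (10, 31), (11, 2)] -> pick v1 -> 48
v12: WRITE a=38  (a history now [(2, 40), (6, 1), (9, 11), (12, 38)])
v13: WRITE a=0  (a history now [(2, 40), (6, 1), (9, 11), (12, 38), (13, 0)])
v14: WRITE b=39  (b history now [(1, 48), (3, 16), (4, 39), (5, 32), (7, 37), (8, 12), (10, 31), (11, 2), (14, 39)])
READ b @v14: history=[(1, 48), (3, 16), (4, 39), (5, 32), (7, 37), (8, 12), (10, 31), (11, 2), (14, 39)] -> pick v14 -> 39
READ a @v4: history=[(2, 40), (6, 1), (9, 11), (12, 38), (13, 0)] -> pick v2 -> 40
READ b @v13: history=[(1, 48), (3, 16), (4, 39), (5, 32), (7, 37), (8, 12), (10, 31), (11, 2), (14, 39)] -> pick v11 -> 2
v15: WRITE a=1  (a history now [(2, 40), (6, 1), (9, 11), (12, 38), (13, 0), (15, 1)])
v16: WRITE a=54  (a history now [(2, 40), (6, 1), (9, 11), (12, 38), (13, 0), (15, 1), (16, 54)])
v17: WRITE a=2  (a history now [(2, 40), (6, 1), (9, 11), (12, 38), (13, 0), (15, 1), (16, 54), (17, 2)])
v18: WRITE a=48  (a history now [(2, 40), (6, 1), (9, 11), (12, 38), (13, 0), (15, 1), (16, 54), (17, 2), (18, 48)])
v19: WRITE a=19  (a history now [(2, 40), (6, 1), (9, 11), (12, 38), (13, 0), (15, 1), (16, 54), (17, 2), (18, 48), (19, 19)])
v20: WRITE a=36  (a history now [(2, 40), (6, 1), (9, 11), (12, 38), (13, 0), (15, 1), (16, 54), (17, 2), (18, 48), (19, 19), (20, 36)])

Answer: NONE
NONE
48
39
40
2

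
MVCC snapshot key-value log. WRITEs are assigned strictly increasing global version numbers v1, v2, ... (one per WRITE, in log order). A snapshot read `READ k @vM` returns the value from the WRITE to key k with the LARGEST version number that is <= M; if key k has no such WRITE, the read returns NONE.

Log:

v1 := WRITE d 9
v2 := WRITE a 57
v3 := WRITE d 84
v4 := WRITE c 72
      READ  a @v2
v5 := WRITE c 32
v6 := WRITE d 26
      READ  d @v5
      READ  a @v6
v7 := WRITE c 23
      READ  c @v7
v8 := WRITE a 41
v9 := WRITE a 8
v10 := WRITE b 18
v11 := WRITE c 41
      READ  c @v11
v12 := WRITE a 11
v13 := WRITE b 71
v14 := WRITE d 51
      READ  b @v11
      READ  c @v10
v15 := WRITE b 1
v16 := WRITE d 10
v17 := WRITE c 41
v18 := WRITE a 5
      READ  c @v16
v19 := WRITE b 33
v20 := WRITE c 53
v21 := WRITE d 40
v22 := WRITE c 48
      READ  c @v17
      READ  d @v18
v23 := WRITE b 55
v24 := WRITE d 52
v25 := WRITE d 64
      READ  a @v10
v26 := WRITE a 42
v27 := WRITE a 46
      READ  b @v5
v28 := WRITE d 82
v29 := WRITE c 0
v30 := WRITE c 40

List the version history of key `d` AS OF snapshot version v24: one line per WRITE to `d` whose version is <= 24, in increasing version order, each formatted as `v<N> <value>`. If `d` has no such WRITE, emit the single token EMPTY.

Answer: v1 9
v3 84
v6 26
v14 51
v16 10
v21 40
v24 52

Derivation:
Scan writes for key=d with version <= 24:
  v1 WRITE d 9 -> keep
  v2 WRITE a 57 -> skip
  v3 WRITE d 84 -> keep
  v4 WRITE c 72 -> skip
  v5 WRITE c 32 -> skip
  v6 WRITE d 26 -> keep
  v7 WRITE c 23 -> skip
  v8 WRITE a 41 -> skip
  v9 WRITE a 8 -> skip
  v10 WRITE b 18 -> skip
  v11 WRITE c 41 -> skip
  v12 WRITE a 11 -> skip
  v13 WRITE b 71 -> skip
  v14 WRITE d 51 -> keep
  v15 WRITE b 1 -> skip
  v16 WRITE d 10 -> keep
  v17 WRITE c 41 -> skip
  v18 WRITE a 5 -> skip
  v19 WRITE b 33 -> skip
  v20 WRITE c 53 -> skip
  v21 WRITE d 40 -> keep
  v22 WRITE c 48 -> skip
  v23 WRITE b 55 -> skip
  v24 WRITE d 52 -> keep
  v25 WRITE d 64 -> drop (> snap)
  v26 WRITE a 42 -> skip
  v27 WRITE a 46 -> skip
  v28 WRITE d 82 -> drop (> snap)
  v29 WRITE c 0 -> skip
  v30 WRITE c 40 -> skip
Collected: [(1, 9), (3, 84), (6, 26), (14, 51), (16, 10), (21, 40), (24, 52)]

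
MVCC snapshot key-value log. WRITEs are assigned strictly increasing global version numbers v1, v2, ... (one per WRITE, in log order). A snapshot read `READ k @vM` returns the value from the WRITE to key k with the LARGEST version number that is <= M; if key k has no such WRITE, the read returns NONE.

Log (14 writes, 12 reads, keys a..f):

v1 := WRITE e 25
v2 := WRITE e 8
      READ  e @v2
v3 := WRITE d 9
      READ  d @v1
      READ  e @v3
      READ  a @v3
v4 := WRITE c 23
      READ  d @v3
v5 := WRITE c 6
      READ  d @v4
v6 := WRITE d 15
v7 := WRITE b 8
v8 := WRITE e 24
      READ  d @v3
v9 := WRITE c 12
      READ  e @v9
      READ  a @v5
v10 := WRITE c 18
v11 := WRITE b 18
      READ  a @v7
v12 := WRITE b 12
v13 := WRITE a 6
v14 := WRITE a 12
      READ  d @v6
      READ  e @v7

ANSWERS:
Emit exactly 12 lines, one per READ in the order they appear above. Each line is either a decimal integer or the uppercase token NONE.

v1: WRITE e=25  (e history now [(1, 25)])
v2: WRITE e=8  (e history now [(1, 25), (2, 8)])
READ e @v2: history=[(1, 25), (2, 8)] -> pick v2 -> 8
v3: WRITE d=9  (d history now [(3, 9)])
READ d @v1: history=[(3, 9)] -> no version <= 1 -> NONE
READ e @v3: history=[(1, 25), (2, 8)] -> pick v2 -> 8
READ a @v3: history=[] -> no version <= 3 -> NONE
v4: WRITE c=23  (c history now [(4, 23)])
READ d @v3: history=[(3, 9)] -> pick v3 -> 9
v5: WRITE c=6  (c history now [(4, 23), (5, 6)])
READ d @v4: history=[(3, 9)] -> pick v3 -> 9
v6: WRITE d=15  (d history now [(3, 9), (6, 15)])
v7: WRITE b=8  (b history now [(7, 8)])
v8: WRITE e=24  (e history now [(1, 25), (2, 8), (8, 24)])
READ d @v3: history=[(3, 9), (6, 15)] -> pick v3 -> 9
v9: WRITE c=12  (c history now [(4, 23), (5, 6), (9, 12)])
READ e @v9: history=[(1, 25), (2, 8), (8, 24)] -> pick v8 -> 24
READ a @v5: history=[] -> no version <= 5 -> NONE
v10: WRITE c=18  (c history now [(4, 23), (5, 6), (9, 12), (10, 18)])
v11: WRITE b=18  (b history now [(7, 8), (11, 18)])
READ a @v7: history=[] -> no version <= 7 -> NONE
v12: WRITE b=12  (b history now [(7, 8), (11, 18), (12, 12)])
v13: WRITE a=6  (a history now [(13, 6)])
v14: WRITE a=12  (a history now [(13, 6), (14, 12)])
READ d @v6: history=[(3, 9), (6, 15)] -> pick v6 -> 15
READ e @v7: history=[(1, 25), (2, 8), (8, 24)] -> pick v2 -> 8

Answer: 8
NONE
8
NONE
9
9
9
24
NONE
NONE
15
8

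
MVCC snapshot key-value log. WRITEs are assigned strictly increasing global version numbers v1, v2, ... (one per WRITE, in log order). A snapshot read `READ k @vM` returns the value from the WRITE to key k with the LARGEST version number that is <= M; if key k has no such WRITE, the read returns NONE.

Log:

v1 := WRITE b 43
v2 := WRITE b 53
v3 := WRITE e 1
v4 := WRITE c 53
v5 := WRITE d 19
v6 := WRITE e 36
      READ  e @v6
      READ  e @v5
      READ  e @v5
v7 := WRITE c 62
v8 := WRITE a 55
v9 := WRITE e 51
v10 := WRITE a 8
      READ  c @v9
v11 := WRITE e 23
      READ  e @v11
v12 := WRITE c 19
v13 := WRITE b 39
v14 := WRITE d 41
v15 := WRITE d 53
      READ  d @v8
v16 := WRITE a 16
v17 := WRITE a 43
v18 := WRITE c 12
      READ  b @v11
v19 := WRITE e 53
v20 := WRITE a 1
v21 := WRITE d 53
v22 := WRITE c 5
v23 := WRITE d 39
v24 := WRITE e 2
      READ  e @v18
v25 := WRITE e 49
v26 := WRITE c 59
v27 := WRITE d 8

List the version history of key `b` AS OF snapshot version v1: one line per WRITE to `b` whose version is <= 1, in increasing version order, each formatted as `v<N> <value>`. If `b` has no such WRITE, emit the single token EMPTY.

Answer: v1 43

Derivation:
Scan writes for key=b with version <= 1:
  v1 WRITE b 43 -> keep
  v2 WRITE b 53 -> drop (> snap)
  v3 WRITE e 1 -> skip
  v4 WRITE c 53 -> skip
  v5 WRITE d 19 -> skip
  v6 WRITE e 36 -> skip
  v7 WRITE c 62 -> skip
  v8 WRITE a 55 -> skip
  v9 WRITE e 51 -> skip
  v10 WRITE a 8 -> skip
  v11 WRITE e 23 -> skip
  v12 WRITE c 19 -> skip
  v13 WRITE b 39 -> drop (> snap)
  v14 WRITE d 41 -> skip
  v15 WRITE d 53 -> skip
  v16 WRITE a 16 -> skip
  v17 WRITE a 43 -> skip
  v18 WRITE c 12 -> skip
  v19 WRITE e 53 -> skip
  v20 WRITE a 1 -> skip
  v21 WRITE d 53 -> skip
  v22 WRITE c 5 -> skip
  v23 WRITE d 39 -> skip
  v24 WRITE e 2 -> skip
  v25 WRITE e 49 -> skip
  v26 WRITE c 59 -> skip
  v27 WRITE d 8 -> skip
Collected: [(1, 43)]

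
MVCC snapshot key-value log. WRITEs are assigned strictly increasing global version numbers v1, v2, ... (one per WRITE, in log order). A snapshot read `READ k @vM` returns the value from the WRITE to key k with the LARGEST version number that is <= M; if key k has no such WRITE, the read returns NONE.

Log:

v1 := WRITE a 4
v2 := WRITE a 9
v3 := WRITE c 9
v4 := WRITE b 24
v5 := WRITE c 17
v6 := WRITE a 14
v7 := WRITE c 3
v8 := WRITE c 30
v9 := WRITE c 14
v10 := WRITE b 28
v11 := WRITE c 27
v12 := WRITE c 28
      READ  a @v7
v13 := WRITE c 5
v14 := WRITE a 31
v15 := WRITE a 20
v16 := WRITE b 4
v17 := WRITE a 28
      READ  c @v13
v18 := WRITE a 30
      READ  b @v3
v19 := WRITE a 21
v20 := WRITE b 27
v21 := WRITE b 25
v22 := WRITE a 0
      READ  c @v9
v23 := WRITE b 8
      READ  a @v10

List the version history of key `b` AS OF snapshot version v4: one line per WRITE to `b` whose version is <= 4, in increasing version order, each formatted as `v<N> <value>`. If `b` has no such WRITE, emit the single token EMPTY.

Scan writes for key=b with version <= 4:
  v1 WRITE a 4 -> skip
  v2 WRITE a 9 -> skip
  v3 WRITE c 9 -> skip
  v4 WRITE b 24 -> keep
  v5 WRITE c 17 -> skip
  v6 WRITE a 14 -> skip
  v7 WRITE c 3 -> skip
  v8 WRITE c 30 -> skip
  v9 WRITE c 14 -> skip
  v10 WRITE b 28 -> drop (> snap)
  v11 WRITE c 27 -> skip
  v12 WRITE c 28 -> skip
  v13 WRITE c 5 -> skip
  v14 WRITE a 31 -> skip
  v15 WRITE a 20 -> skip
  v16 WRITE b 4 -> drop (> snap)
  v17 WRITE a 28 -> skip
  v18 WRITE a 30 -> skip
  v19 WRITE a 21 -> skip
  v20 WRITE b 27 -> drop (> snap)
  v21 WRITE b 25 -> drop (> snap)
  v22 WRITE a 0 -> skip
  v23 WRITE b 8 -> drop (> snap)
Collected: [(4, 24)]

Answer: v4 24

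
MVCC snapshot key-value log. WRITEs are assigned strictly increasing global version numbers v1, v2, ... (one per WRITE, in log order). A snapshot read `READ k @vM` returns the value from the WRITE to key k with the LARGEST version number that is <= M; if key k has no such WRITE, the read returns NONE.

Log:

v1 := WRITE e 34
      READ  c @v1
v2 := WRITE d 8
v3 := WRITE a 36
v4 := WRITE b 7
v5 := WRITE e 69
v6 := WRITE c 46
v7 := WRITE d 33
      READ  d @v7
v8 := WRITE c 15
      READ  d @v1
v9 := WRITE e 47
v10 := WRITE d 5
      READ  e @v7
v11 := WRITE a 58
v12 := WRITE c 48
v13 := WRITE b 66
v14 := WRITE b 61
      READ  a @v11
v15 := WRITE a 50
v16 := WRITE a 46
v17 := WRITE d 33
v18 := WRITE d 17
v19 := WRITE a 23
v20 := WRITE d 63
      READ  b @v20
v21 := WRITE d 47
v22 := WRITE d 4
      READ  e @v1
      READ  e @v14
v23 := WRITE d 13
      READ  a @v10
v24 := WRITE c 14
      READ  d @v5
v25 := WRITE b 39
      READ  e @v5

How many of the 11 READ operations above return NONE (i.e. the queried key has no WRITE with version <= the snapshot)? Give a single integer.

Answer: 2

Derivation:
v1: WRITE e=34  (e history now [(1, 34)])
READ c @v1: history=[] -> no version <= 1 -> NONE
v2: WRITE d=8  (d history now [(2, 8)])
v3: WRITE a=36  (a history now [(3, 36)])
v4: WRITE b=7  (b history now [(4, 7)])
v5: WRITE e=69  (e history now [(1, 34), (5, 69)])
v6: WRITE c=46  (c history now [(6, 46)])
v7: WRITE d=33  (d history now [(2, 8), (7, 33)])
READ d @v7: history=[(2, 8), (7, 33)] -> pick v7 -> 33
v8: WRITE c=15  (c history now [(6, 46), (8, 15)])
READ d @v1: history=[(2, 8), (7, 33)] -> no version <= 1 -> NONE
v9: WRITE e=47  (e history now [(1, 34), (5, 69), (9, 47)])
v10: WRITE d=5  (d history now [(2, 8), (7, 33), (10, 5)])
READ e @v7: history=[(1, 34), (5, 69), (9, 47)] -> pick v5 -> 69
v11: WRITE a=58  (a history now [(3, 36), (11, 58)])
v12: WRITE c=48  (c history now [(6, 46), (8, 15), (12, 48)])
v13: WRITE b=66  (b history now [(4, 7), (13, 66)])
v14: WRITE b=61  (b history now [(4, 7), (13, 66), (14, 61)])
READ a @v11: history=[(3, 36), (11, 58)] -> pick v11 -> 58
v15: WRITE a=50  (a history now [(3, 36), (11, 58), (15, 50)])
v16: WRITE a=46  (a history now [(3, 36), (11, 58), (15, 50), (16, 46)])
v17: WRITE d=33  (d history now [(2, 8), (7, 33), (10, 5), (17, 33)])
v18: WRITE d=17  (d history now [(2, 8), (7, 33), (10, 5), (17, 33), (18, 17)])
v19: WRITE a=23  (a history now [(3, 36), (11, 58), (15, 50), (16, 46), (19, 23)])
v20: WRITE d=63  (d history now [(2, 8), (7, 33), (10, 5), (17, 33), (18, 17), (20, 63)])
READ b @v20: history=[(4, 7), (13, 66), (14, 61)] -> pick v14 -> 61
v21: WRITE d=47  (d history now [(2, 8), (7, 33), (10, 5), (17, 33), (18, 17), (20, 63), (21, 47)])
v22: WRITE d=4  (d history now [(2, 8), (7, 33), (10, 5), (17, 33), (18, 17), (20, 63), (21, 47), (22, 4)])
READ e @v1: history=[(1, 34), (5, 69), (9, 47)] -> pick v1 -> 34
READ e @v14: history=[(1, 34), (5, 69), (9, 47)] -> pick v9 -> 47
v23: WRITE d=13  (d history now [(2, 8), (7, 33), (10, 5), (17, 33), (18, 17), (20, 63), (21, 47), (22, 4), (23, 13)])
READ a @v10: history=[(3, 36), (11, 58), (15, 50), (16, 46), (19, 23)] -> pick v3 -> 36
v24: WRITE c=14  (c history now [(6, 46), (8, 15), (12, 48), (24, 14)])
READ d @v5: history=[(2, 8), (7, 33), (10, 5), (17, 33), (18, 17), (20, 63), (21, 47), (22, 4), (23, 13)] -> pick v2 -> 8
v25: WRITE b=39  (b history now [(4, 7), (13, 66), (14, 61), (25, 39)])
READ e @v5: history=[(1, 34), (5, 69), (9, 47)] -> pick v5 -> 69
Read results in order: ['NONE', '33', 'NONE', '69', '58', '61', '34', '47', '36', '8', '69']
NONE count = 2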